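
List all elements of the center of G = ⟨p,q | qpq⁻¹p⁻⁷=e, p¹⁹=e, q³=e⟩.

An element z ∈ Z(G) iff z commutes with every generator.
For example e is central: e·p = p = p·e; e·q = q = q·e.
Whereas p ∉ Z(G) since p·q = pq ≠ p⁷q = q·p.
Checking each of the 57 elements this way gives Z(G) = {e}, of order 1.

Answer: {e}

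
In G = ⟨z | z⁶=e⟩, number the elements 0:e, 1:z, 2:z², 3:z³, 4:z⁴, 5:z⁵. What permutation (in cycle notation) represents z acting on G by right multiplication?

(0 1 2 3 4 5)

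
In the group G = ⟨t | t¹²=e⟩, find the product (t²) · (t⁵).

Compute (t²) · (t⁵) by multiplying left to right and reducing via the relations at each step:
  (t²) · t⁵ = t⁷

Answer: t⁷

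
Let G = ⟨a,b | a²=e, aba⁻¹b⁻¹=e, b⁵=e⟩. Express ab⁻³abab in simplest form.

Multiply left to right, reducing at each step:
  a · b⁻³ = ab²
  (ab²) · a = b²
  (b²) · b = b³
  (b³) · a = ab³
  (ab³) · b = ab⁴

Answer: ab⁴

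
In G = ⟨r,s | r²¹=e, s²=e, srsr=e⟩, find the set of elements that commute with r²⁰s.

⟨r²⁰s⟩ ⊆ C_G(r²⁰s) since powers of r²⁰s commute with r²⁰s; so |C_G(r²⁰s)| ≥ |⟨r²⁰s⟩| = 2.
By orbit–stabilizer, |C_G(r²⁰s)| = |G| / |conj. class of r²⁰s| = 42 / 21 = 2.
The 2 elements commuting with r²⁰s are {e, r²⁰s}.

Answer: {e, r²⁰s}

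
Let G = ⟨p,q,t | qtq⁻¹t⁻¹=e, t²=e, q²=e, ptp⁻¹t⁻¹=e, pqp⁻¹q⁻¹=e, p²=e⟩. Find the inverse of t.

The order of t is 2 (smallest k with tᵏ = e), so t⁻¹ = t¹ = t.
Check: t · t → t · t = e, giving e as required.

Answer: t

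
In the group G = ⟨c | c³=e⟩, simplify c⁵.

Compute successive powers of c, reducing at each step:
  c²: c · c = c²
  c³: (c²) · c = e
  c⁴: e · c = c
  c⁵: c · c = c²

Answer: c²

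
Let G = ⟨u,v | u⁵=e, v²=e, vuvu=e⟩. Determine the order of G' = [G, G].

G' = [G, G] is generated by all commutators. The generator-pair commutators are: [u, v] = u².
The subgroup they normally generate is {e, u, u², u³, u⁴}, of order 5.
Check: |G/G'| = 10/5 = 2 is the order of the abelianisation.

Answer: 5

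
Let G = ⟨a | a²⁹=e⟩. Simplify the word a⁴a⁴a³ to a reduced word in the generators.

Multiply left to right, reducing at each step:
  (a⁴) · a⁴ = a⁸
  (a⁸) · a³ = a¹¹

Answer: a¹¹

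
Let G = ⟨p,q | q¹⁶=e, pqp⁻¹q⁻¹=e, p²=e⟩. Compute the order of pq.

Compute successive powers until reaching e:
  (pq)¹ = pq, (pq)² = q², (pq)³ = pq³, (pq)⁴ = q⁴, (pq)⁵ = pq⁵, (pq)⁶ = q⁶, (pq)⁷ = pq⁷, (pq)⁸ = q⁸, (pq)⁹ = pq⁹, (pq)¹⁰ = q¹⁰, (pq)¹¹ = pq¹¹, (pq)¹² = q¹², (pq)¹³ = pq¹³, (pq)¹⁴ = q¹⁴, (pq)¹⁵ = pq¹⁵, (pq)¹⁶ = e.
The smallest positive k with (pq)ᵏ = e is 16.

Answer: 16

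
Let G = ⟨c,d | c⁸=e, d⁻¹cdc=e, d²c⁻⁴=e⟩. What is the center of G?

An element z ∈ Z(G) iff z commutes with every generator.
For example c⁴ is central: (c⁴)·c = c⁵ = c·(c⁴); (c⁴)·d = d⁻¹ = d·(c⁴).
Whereas c ∉ Z(G) since c·d = cd ≠ c³d⁻¹ = d·c.
Checking each of the 16 elements this way gives Z(G) = {e, c⁴}, of order 2.

Answer: {e, c⁴}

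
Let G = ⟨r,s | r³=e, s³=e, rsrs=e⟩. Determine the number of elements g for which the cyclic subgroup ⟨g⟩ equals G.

⟨g⟩ = G would require ord(g) = |G| = 12, but the maximum element order in G is 3 < 12. So G is not cyclic and no single element generates it: the count is 0.

Answer: 0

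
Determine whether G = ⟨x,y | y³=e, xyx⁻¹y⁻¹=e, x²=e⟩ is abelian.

Each pair of generators commutes: x·y = xy = y·x. Since the generators pairwise commute, every element of G commutes with every other, so G is abelian.

Answer: Yes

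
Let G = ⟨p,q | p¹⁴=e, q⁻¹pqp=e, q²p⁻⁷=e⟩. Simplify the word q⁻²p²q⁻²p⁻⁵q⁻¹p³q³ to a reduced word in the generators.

Multiply left to right, reducing at each step:
  (p⁷) · p² = p⁹
  (p⁹) · q⁻² = p²
  (p²) · p⁻⁵ = p¹¹
  (p¹¹) · q⁻¹ = p⁴q
  (p⁴q) · p³ = pq
  (pq) · q³ = p

Answer: p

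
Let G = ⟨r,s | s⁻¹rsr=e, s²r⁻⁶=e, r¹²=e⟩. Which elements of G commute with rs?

⟨rs⟩ ⊆ C_G(rs) since powers of rs commute with rs; so |C_G(rs)| ≥ |⟨rs⟩| = 4.
By orbit–stabilizer, |C_G(rs)| = |G| / |conj. class of rs| = 24 / 6 = 4.
The 4 elements commuting with rs are {e, r⁶, rs, rs⁻¹}.

Answer: {e, r⁶, rs, rs⁻¹}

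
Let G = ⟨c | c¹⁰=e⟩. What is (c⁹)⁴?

Compute successive powers of (c⁹), reducing at each step:
  (c⁹)²: (c⁹) · c⁹ = c⁸
  (c⁹)³: (c⁸) · c⁹ = c⁷
  (c⁹)⁴: (c⁷) · c⁹ = c⁶

Answer: c⁶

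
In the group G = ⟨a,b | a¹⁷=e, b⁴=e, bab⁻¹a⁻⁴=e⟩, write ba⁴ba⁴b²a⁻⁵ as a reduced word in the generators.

Multiply left to right, reducing at each step:
  b · a⁴ = a¹⁶b
  (a¹⁶b) · b = a¹⁶b²
  (a¹⁶b²) · a⁴ = a¹²b²
  (a¹²b²) · b² = a¹²
  (a¹²) · a⁻⁵ = a⁷

Answer: a⁷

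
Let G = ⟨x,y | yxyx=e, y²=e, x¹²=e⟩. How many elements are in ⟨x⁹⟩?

|⟨x⁹⟩| equals the order of x⁹. Compute successive powers until reaching e:
  (x⁹)¹ = x⁹, (x⁹)² = x⁶, (x⁹)³ = x³, (x⁹)⁴ = e.
The smallest positive k with (x⁹)ᵏ = e is 4, so |⟨x⁹⟩| = 4.

Answer: 4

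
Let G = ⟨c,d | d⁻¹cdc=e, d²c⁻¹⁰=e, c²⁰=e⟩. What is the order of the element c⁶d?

Compute successive powers until reaching e:
  (c⁶d)¹ = c⁶d, (c⁶d)² = c¹⁰, (c⁶d)³ = c⁶d⁻¹, (c⁶d)⁴ = e.
The smallest positive k with (c⁶d)ᵏ = e is 4.

Answer: 4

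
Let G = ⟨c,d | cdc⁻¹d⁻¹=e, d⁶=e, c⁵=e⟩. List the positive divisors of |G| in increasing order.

|G| = 30 = 2 · 3 · 5. By Lagrange's theorem the order of any subgroup divides 30; the divisors of 30 are 1, 2, 3, 5, 6, 10, 15, 30.

Answer: 1, 2, 3, 5, 6, 10, 15, 30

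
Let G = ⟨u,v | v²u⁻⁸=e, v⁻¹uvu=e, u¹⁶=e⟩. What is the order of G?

Enumerate words in the generators, reducing via the relations: the distinct elements are
  {e, u, v, uv, u², u³, u⁴, u⁵, u⁶, u⁷, u⁸, u⁹, u²v, u³v, u¹², u¹³, u¹¹, u¹⁰, u¹⁴, u¹⁵, u⁴v, u⁵v, u⁶v, u⁷v, v⁻¹, uv⁻¹, u²v⁻¹, u³v⁻¹, u⁴v⁻¹, u⁵v⁻¹, u⁶v⁻¹, u⁷v⁻¹}.
No further products give new elements, so |G| = 32.

Answer: 32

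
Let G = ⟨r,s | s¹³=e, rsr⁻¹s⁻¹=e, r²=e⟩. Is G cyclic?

|G| = 26. The element rs has order 26 (its powers give 26 distinct elements), so ⟨rs⟩ = G and G is cyclic.

Answer: Yes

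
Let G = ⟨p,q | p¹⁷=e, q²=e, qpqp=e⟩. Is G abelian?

p·q = pq but q·p = p¹⁶q, so p·q ≠ q·p and G is not abelian.

Answer: No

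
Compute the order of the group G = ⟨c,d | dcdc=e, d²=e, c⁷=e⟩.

Enumerate words in the generators, reducing via the relations: the distinct elements are
  {c, d, e, cd, c², c³, c⁴, c⁵, c⁶, c²d, c³d, c⁴d, c⁵d, c⁶d}.
No further products give new elements, so |G| = 14.

Answer: 14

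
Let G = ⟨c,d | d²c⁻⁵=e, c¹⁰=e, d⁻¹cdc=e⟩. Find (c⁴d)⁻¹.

The order of (c⁴d) is 4 (smallest k with (c⁴d)ᵏ = e), so (c⁴d)⁻¹ = (c⁴d)³ = c⁴d⁻¹.
Check: (c⁴d) · (c⁴d⁻¹) → (c⁴d) · c⁴ = d;   d · d⁻¹ = e, giving e as required.

Answer: c⁴d⁻¹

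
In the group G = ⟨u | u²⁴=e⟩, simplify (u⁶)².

Compute successive powers of (u⁶), reducing at each step:
  (u⁶)²: (u⁶) · u⁶ = u¹²

Answer: u¹²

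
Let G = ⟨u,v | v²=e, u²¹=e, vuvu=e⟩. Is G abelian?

u·v = uv but v·u = u²⁰v, so u·v ≠ v·u and G is not abelian.

Answer: No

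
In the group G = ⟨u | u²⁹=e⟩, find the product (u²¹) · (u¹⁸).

Compute (u²¹) · (u¹⁸) by multiplying left to right and reducing via the relations at each step:
  (u²¹) · u¹⁸ = u¹⁰

Answer: u¹⁰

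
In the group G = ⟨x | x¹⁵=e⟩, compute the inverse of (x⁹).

The order of (x⁹) is 5 (smallest k with (x⁹)ᵏ = e), so (x⁹)⁻¹ = (x⁹)⁴ = x⁶.
Check: (x⁹) · (x⁶) → (x⁹) · x⁶ = e, giving e as required.

Answer: x⁶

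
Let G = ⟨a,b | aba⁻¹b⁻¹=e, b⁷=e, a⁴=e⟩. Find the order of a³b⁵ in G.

Compute successive powers until reaching e:
  (a³b⁵)¹ = a³b⁵, (a³b⁵)² = a²b³, (a³b⁵)³ = ab, (a³b⁵)⁴ = b⁶, (a³b⁵)⁵ = a³b⁴, (a³b⁵)⁶ = a²b², (a³b⁵)⁷ = a, (a³b⁵)⁸ = b⁵, (a³b⁵)⁹ = a³b³, (a³b⁵)¹⁰ = a²b, (a³b⁵)¹¹ = ab⁶, (a³b⁵)¹² = b⁴, (a³b⁵)¹³ = a³b², (a³b⁵)¹⁴ = a², (a³b⁵)¹⁵ = ab⁵, (a³b⁵)¹⁶ = b³, (a³b⁵)¹⁷ = a³b, (a³b⁵)¹⁸ = a²b⁶, (a³b⁵)¹⁹ = ab⁴, (a³b⁵)²⁰ = b², (a³b⁵)²¹ = a³, (a³b⁵)²² = a²b⁵, (a³b⁵)²³ = ab³, (a³b⁵)²⁴ = b, (a³b⁵)²⁵ = a³b⁶, (a³b⁵)²⁶ = a²b⁴, (a³b⁵)²⁷ = ab², (a³b⁵)²⁸ = e.
The smallest positive k with (a³b⁵)ᵏ = e is 28.

Answer: 28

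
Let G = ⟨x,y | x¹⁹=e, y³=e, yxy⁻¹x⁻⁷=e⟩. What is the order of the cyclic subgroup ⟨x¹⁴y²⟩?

|⟨x¹⁴y²⟩| equals the order of x¹⁴y². Compute successive powers until reaching e:
  (x¹⁴y²)¹ = x¹⁴y², (x¹⁴y²)² = x¹⁶y, (x¹⁴y²)³ = e.
The smallest positive k with (x¹⁴y²)ᵏ = e is 3, so |⟨x¹⁴y²⟩| = 3.

Answer: 3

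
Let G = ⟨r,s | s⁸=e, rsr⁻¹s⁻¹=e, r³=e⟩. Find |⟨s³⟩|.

|⟨s³⟩| equals the order of s³. Compute successive powers until reaching e:
  (s³)¹ = s³, (s³)² = s⁶, (s³)³ = s, (s³)⁴ = s⁴, (s³)⁵ = s⁷, (s³)⁶ = s², (s³)⁷ = s⁵, (s³)⁸ = e.
The smallest positive k with (s³)ᵏ = e is 8, so |⟨s³⟩| = 8.

Answer: 8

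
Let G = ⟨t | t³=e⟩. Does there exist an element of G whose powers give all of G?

|G| = 3. The element t has order 3 (its powers give 3 distinct elements), so ⟨t⟩ = G and G is cyclic.

Answer: Yes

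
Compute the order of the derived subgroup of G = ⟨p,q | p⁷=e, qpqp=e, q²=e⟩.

G' = [G, G] is generated by all commutators. The generator-pair commutators are: [p, q] = p².
The subgroup they normally generate is {e, p, p², p³, p⁴, p⁵, p⁶}, of order 7.
Check: |G/G'| = 14/7 = 2 is the order of the abelianisation.

Answer: 7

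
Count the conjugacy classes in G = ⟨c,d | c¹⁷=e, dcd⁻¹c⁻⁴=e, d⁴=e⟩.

The conjugacy classes (representative and size) are:
  [e] (size 1), [c⁴] (size 4), [c²] (size 4), [c⁵] (size 4), [c¹¹] (size 4), [c⁷d] (size 17), [c³d²] (size 17), [c⁹d³] (size 17).
Class equation: 1 + 4 + 4 + 4 + 4 + 17 + 17 + 17 = 68 = |G|. So G has 8 conjugacy classes.

Answer: 8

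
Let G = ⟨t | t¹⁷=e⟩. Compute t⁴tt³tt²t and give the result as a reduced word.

Multiply left to right, reducing at each step:
  (t⁴) · t = t⁵
  (t⁵) · t³ = t⁸
  (t⁸) · t = t⁹
  (t⁹) · t² = t¹¹
  (t¹¹) · t = t¹²

Answer: t¹²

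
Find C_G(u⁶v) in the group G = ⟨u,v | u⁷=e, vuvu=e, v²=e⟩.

⟨u⁶v⟩ ⊆ C_G(u⁶v) since powers of u⁶v commute with u⁶v; so |C_G(u⁶v)| ≥ |⟨u⁶v⟩| = 2.
By orbit–stabilizer, |C_G(u⁶v)| = |G| / |conj. class of u⁶v| = 14 / 7 = 2.
The 2 elements commuting with u⁶v are {e, u⁶v}.

Answer: {e, u⁶v}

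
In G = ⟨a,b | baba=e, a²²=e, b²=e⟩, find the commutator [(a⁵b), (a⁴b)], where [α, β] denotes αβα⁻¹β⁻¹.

[(a⁵b), (a⁴b)] = (a⁵b)·(a⁴b)·(a⁵b)⁻¹·(a⁴b)⁻¹.
  (a⁵b) · (a⁴b) = a
  a · (a⁵b) = a⁶b
  (a⁶b) · (a⁴b) = a²

Answer: a²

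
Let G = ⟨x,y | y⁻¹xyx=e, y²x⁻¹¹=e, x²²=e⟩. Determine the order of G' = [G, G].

G' = [G, G] is generated by all commutators. The generator-pair commutators are: [x, y] = x².
The subgroup they normally generate is {e, x², x⁴, x⁶, x⁸, x¹⁰, x¹², x¹⁴, x¹⁶, x¹⁸, x²⁰}, of order 11.
Check: |G/G'| = 44/11 = 4 is the order of the abelianisation.

Answer: 11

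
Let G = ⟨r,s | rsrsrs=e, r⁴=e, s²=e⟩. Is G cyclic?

Every cyclic group is abelian. But r·s = rs while s·r = sr, so r·s ≠ s·r and G is not abelian. Hence G is not cyclic.

Answer: No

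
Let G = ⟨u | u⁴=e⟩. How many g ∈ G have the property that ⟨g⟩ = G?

G is cyclic of order 4. An element generates G iff its order is 4, and a cyclic group of order 4 has exactly φ(4) = 2 such elements.

Answer: 2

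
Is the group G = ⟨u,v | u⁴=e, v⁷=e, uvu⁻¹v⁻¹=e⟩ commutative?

Each pair of generators commutes: u·v = uv = v·u. Since the generators pairwise commute, every element of G commutes with every other, so G is abelian.

Answer: Yes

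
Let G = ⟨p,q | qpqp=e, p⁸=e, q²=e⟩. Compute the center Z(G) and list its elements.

An element z ∈ Z(G) iff z commutes with every generator.
For example p⁴ is central: (p⁴)·p = p⁵ = p·(p⁴); (p⁴)·q = p⁴q = q·(p⁴).
Whereas p ∉ Z(G) since p·q = pq ≠ p⁷q = q·p.
Checking each of the 16 elements this way gives Z(G) = {e, p⁴}, of order 2.

Answer: {e, p⁴}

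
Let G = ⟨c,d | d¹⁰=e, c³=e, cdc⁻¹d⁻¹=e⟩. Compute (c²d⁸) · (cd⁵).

Compute (c²d⁸) · (cd⁵) by multiplying left to right and reducing via the relations at each step:
  (c²d⁸) · c = d⁸
  (d⁸) · d⁵ = d³

Answer: d³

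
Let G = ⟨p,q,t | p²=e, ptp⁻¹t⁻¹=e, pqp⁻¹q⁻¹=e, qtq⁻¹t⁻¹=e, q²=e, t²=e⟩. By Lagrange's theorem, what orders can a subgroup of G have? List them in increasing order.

|G| = 8 = 2³. By Lagrange's theorem the order of any subgroup divides 8; the divisors of 8 are 1, 2, 4, 8.

Answer: 1, 2, 4, 8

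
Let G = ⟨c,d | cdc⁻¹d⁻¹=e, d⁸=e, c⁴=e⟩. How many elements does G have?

Enumerate words in the generators, reducing via the relations: the distinct elements are
  {c, d, e, cd, c², c³, d², d³, d⁴, d⁵, d⁶, d⁷, cd², cd³, cd⁴, cd⁵, cd⁶, cd⁷, c²d, c³d, c²d², c²d³, c²d⁴, c²d⁵, c²d⁶, c²d⁷, c³d², c³d³, c³d⁴, c³d⁵, c³d⁶, c³d⁷}.
No further products give new elements, so |G| = 32.

Answer: 32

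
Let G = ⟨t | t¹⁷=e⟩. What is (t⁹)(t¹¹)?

Compute (t⁹) · (t¹¹) by multiplying left to right and reducing via the relations at each step:
  (t⁹) · t¹¹ = t³

Answer: t³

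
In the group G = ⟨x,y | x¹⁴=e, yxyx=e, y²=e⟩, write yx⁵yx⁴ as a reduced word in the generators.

Multiply left to right, reducing at each step:
  y · x⁵ = x⁹y
  (x⁹y) · y = x⁹
  (x⁹) · x⁴ = x¹³

Answer: x¹³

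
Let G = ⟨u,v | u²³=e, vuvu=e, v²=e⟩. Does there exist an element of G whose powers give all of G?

Every cyclic group is abelian. But u·v = uv while v·u = u²²v, so u·v ≠ v·u and G is not abelian. Hence G is not cyclic.

Answer: No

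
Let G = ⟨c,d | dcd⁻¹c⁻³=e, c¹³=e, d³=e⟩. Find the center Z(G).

An element z ∈ Z(G) iff z commutes with every generator.
For example e is central: e·c = c = c·e; e·d = d = d·e.
Whereas c ∉ Z(G) since c·d = cd ≠ c³d = d·c.
Checking each of the 39 elements this way gives Z(G) = {e}, of order 1.

Answer: {e}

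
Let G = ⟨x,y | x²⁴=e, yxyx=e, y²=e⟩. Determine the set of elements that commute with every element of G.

An element z ∈ Z(G) iff z commutes with every generator.
For example x¹² is central: (x¹²)·x = x¹³ = x·(x¹²); (x¹²)·y = x¹²y = y·(x¹²).
Whereas x ∉ Z(G) since x·y = xy ≠ x²³y = y·x.
Checking each of the 48 elements this way gives Z(G) = {e, x¹²}, of order 2.

Answer: {e, x¹²}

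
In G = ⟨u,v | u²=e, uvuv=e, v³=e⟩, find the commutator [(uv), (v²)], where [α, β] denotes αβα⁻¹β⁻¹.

[(uv), (v²)] = (uv)·(v²)·(uv)⁻¹·(v²)⁻¹.
  (uv) · (v²) = u
  u · (uv) = v
  v · v = v²

Answer: v²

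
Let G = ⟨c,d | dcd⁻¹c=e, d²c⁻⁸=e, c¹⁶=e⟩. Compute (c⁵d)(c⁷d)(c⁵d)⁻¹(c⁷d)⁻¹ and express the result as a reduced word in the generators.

[(c⁵d), (c⁷d)] = (c⁵d)·(c⁷d)·(c⁵d)⁻¹·(c⁷d)⁻¹.
  (c⁵d) · (c⁷d) = c⁶
  (c⁶) · (c⁵d⁻¹) = c³d
  (c³d) · (c⁷d⁻¹) = c¹²

Answer: c¹²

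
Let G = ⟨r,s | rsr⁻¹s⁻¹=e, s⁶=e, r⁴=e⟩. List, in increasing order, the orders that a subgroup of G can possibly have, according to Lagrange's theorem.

|G| = 24 = 2³ · 3. By Lagrange's theorem the order of any subgroup divides 24; the divisors of 24 are 1, 2, 3, 4, 6, 8, 12, 24.

Answer: 1, 2, 3, 4, 6, 8, 12, 24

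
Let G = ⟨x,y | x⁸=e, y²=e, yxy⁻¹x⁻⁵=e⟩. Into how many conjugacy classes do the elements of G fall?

The conjugacy classes (representative and size) are:
  [e] (size 1), [x⁵] (size 2), [x²] (size 1), [x⁷] (size 2), [x⁴] (size 1), [x⁶] (size 1), [y] (size 2), [x⁵y] (size 2), [x²y] (size 2), [x³y] (size 2).
Class equation: 1 + 2 + 1 + 2 + 1 + 1 + 2 + 2 + 2 + 2 = 16 = |G|. So G has 10 conjugacy classes.

Answer: 10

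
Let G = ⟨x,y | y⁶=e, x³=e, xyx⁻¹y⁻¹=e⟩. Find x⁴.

Compute successive powers of x, reducing at each step:
  x²: x · x = x²
  x³: (x²) · x = e
  x⁴: e · x = x

Answer: x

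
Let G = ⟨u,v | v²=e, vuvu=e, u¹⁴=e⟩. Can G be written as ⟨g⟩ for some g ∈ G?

Every cyclic group is abelian. But u·v = uv while v·u = u¹³v, so u·v ≠ v·u and G is not abelian. Hence G is not cyclic.

Answer: No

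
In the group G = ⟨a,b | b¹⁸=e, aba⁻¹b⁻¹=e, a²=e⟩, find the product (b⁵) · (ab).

Compute (b⁵) · (ab) by multiplying left to right and reducing via the relations at each step:
  (b⁵) · a = ab⁵
  (ab⁵) · b = ab⁶

Answer: ab⁶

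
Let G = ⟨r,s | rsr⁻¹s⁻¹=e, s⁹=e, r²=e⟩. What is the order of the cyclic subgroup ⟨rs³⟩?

|⟨rs³⟩| equals the order of rs³. Compute successive powers until reaching e:
  (rs³)¹ = rs³, (rs³)² = s⁶, (rs³)³ = r, (rs³)⁴ = s³, (rs³)⁵ = rs⁶, (rs³)⁶ = e.
The smallest positive k with (rs³)ᵏ = e is 6, so |⟨rs³⟩| = 6.

Answer: 6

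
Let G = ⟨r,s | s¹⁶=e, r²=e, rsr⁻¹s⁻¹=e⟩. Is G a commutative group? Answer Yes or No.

Each pair of generators commutes: r·s = rs = s·r. Since the generators pairwise commute, every element of G commutes with every other, so G is abelian.

Answer: Yes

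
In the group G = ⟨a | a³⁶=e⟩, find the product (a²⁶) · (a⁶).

Compute (a²⁶) · (a⁶) by multiplying left to right and reducing via the relations at each step:
  (a²⁶) · a⁶ = a³²

Answer: a³²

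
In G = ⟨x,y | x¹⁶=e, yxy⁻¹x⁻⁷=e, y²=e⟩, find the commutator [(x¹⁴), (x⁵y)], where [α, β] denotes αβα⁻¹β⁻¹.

[(x¹⁴), (x⁵y)] = (x¹⁴)·(x⁵y)·(x¹⁴)⁻¹·(x⁵y)⁻¹.
  (x¹⁴) · (x⁵y) = x³y
  (x³y) · (x²) = xy
  (xy) · (x¹³y) = x¹²

Answer: x¹²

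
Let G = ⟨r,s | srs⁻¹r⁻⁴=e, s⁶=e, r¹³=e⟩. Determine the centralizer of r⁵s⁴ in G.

⟨r⁵s⁴⟩ ⊆ C_G(r⁵s⁴) since powers of r⁵s⁴ commute with r⁵s⁴; so |C_G(r⁵s⁴)| ≥ |⟨r⁵s⁴⟩| = 3.
By orbit–stabilizer, |C_G(r⁵s⁴)| = |G| / |conj. class of r⁵s⁴| = 78 / 13 = 6.
The 6 elements commuting with r⁵s⁴ are {e, r²s³, r⁴s⁵, r⁵s⁴, r¹⁰s, r¹¹s²}.

Answer: {e, r²s³, r⁴s⁵, r⁵s⁴, r¹⁰s, r¹¹s²}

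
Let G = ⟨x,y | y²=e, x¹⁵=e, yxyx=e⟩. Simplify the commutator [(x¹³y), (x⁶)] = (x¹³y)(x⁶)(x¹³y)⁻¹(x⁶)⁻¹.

[(x¹³y), (x⁶)] = (x¹³y)·(x⁶)·(x¹³y)⁻¹·(x⁶)⁻¹.
  (x¹³y) · (x⁶) = x⁷y
  (x⁷y) · (x¹³y) = x⁹
  (x⁹) · (x⁹) = x³

Answer: x³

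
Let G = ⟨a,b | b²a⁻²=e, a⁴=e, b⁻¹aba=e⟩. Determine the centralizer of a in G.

⟨a⟩ ⊆ C_G(a) since powers of a commute with a; so |C_G(a)| ≥ |⟨a⟩| = 4.
By orbit–stabilizer, |C_G(a)| = |G| / |conj. class of a| = 8 / 2 = 4.
The 4 elements commuting with a are {e, a, a², a³}.

Answer: {e, a, a², a³}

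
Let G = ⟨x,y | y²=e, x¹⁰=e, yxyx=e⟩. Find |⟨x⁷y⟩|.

|⟨x⁷y⟩| equals the order of x⁷y. Compute successive powers until reaching e:
  (x⁷y)¹ = x⁷y, (x⁷y)² = e.
The smallest positive k with (x⁷y)ᵏ = e is 2, so |⟨x⁷y⟩| = 2.

Answer: 2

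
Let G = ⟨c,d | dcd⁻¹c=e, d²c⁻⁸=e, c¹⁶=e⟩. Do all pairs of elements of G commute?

c·d = cd but d·c = c⁷d⁻¹, so c·d ≠ d·c and G is not abelian.

Answer: No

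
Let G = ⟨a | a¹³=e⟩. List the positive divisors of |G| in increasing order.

|G| = 13 = 13. By Lagrange's theorem the order of any subgroup divides 13; the divisors of 13 are 1, 13.

Answer: 1, 13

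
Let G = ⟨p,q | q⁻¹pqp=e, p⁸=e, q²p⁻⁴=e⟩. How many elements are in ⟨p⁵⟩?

|⟨p⁵⟩| equals the order of p⁵. Compute successive powers until reaching e:
  (p⁵)¹ = p⁵, (p⁵)² = p², (p⁵)³ = p⁷, (p⁵)⁴ = p⁴, (p⁵)⁵ = p, (p⁵)⁶ = p⁶, (p⁵)⁷ = p³, (p⁵)⁸ = e.
The smallest positive k with (p⁵)ᵏ = e is 8, so |⟨p⁵⟩| = 8.

Answer: 8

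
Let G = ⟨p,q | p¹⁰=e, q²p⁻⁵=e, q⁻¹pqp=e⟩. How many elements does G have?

Enumerate words in the generators, reducing via the relations: the distinct elements are
  {e, p, q, pq, p², p³, p⁴, p⁵, p⁶, p⁷, p⁸, p⁹, p²q, p³q, p⁴q, q⁻¹, pq⁻¹, p²q⁻¹, p³q⁻¹, p⁴q⁻¹}.
No further products give new elements, so |G| = 20.

Answer: 20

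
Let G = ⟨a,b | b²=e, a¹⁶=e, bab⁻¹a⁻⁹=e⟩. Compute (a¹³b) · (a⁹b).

Compute (a¹³b) · (a⁹b) by multiplying left to right and reducing via the relations at each step:
  (a¹³b) · a⁹ = a¹⁴b
  (a¹⁴b) · b = a¹⁴

Answer: a¹⁴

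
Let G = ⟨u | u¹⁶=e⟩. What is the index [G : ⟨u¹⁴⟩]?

First find ord(u¹⁴) by computing successive powers:
  (u¹⁴)¹ = u¹⁴, (u¹⁴)² = u¹², (u¹⁴)³ = u¹⁰, (u¹⁴)⁴ = u⁸, (u¹⁴)⁵ = u⁶, (u¹⁴)⁶ = u⁴, (u¹⁴)⁷ = u², (u¹⁴)⁸ = e.
So |⟨u¹⁴⟩| = ord(u¹⁴) = 8. With |G| = 16, by Lagrange [G : ⟨u¹⁴⟩] = 16/8 = 2.

Answer: 2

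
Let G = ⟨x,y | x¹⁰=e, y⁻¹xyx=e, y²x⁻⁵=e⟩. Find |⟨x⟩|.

|⟨x⟩| equals the order of x. Compute successive powers until reaching e:
  x¹ = x, x² = x², x³ = x³, x⁴ = x⁴, x⁵ = x⁵, x⁶ = x⁶, x⁷ = x⁷, x⁸ = x⁸, x⁹ = x⁹, x¹⁰ = e.
The smallest positive k with xᵏ = e is 10, so |⟨x⟩| = 10.

Answer: 10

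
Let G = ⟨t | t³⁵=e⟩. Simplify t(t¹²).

Compute t · (t¹²) by multiplying left to right and reducing via the relations at each step:
  t · t¹² = t¹³

Answer: t¹³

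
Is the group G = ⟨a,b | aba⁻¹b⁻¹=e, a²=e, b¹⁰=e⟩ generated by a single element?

|G| = 20, but the maximum element order in G is 10 < 20. No single element generates all of G, so G is not cyclic.

Answer: No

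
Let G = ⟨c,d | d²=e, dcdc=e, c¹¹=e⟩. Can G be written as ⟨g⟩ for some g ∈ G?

Every cyclic group is abelian. But c·d = cd while d·c = c¹⁰d, so c·d ≠ d·c and G is not abelian. Hence G is not cyclic.

Answer: No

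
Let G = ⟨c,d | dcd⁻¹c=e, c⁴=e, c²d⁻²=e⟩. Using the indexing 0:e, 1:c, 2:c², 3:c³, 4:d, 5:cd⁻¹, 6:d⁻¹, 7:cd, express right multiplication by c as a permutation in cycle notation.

(0 1 2 3)(4 5 6 7)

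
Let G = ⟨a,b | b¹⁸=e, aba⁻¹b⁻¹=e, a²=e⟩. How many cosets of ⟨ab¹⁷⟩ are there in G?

First find ord(ab¹⁷) by computing successive powers:
  (ab¹⁷)¹ = ab¹⁷, (ab¹⁷)² = b¹⁶, (ab¹⁷)³ = ab¹⁵, (ab¹⁷)⁴ = b¹⁴, (ab¹⁷)⁵ = ab¹³, (ab¹⁷)⁶ = b¹², (ab¹⁷)⁷ = ab¹¹, (ab¹⁷)⁸ = b¹⁰, (ab¹⁷)⁹ = ab⁹, (ab¹⁷)¹⁰ = b⁸, (ab¹⁷)¹¹ = ab⁷, (ab¹⁷)¹² = b⁶, (ab¹⁷)¹³ = ab⁵, (ab¹⁷)¹⁴ = b⁴, (ab¹⁷)¹⁵ = ab³, (ab¹⁷)¹⁶ = b², (ab¹⁷)¹⁷ = ab, (ab¹⁷)¹⁸ = e.
So |⟨ab¹⁷⟩| = ord(ab¹⁷) = 18. With |G| = 36, by Lagrange [G : ⟨ab¹⁷⟩] = 36/18 = 2.

Answer: 2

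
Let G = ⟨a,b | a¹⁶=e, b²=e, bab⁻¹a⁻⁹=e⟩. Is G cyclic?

Every cyclic group is abelian. But a·b = ab while b·a = a⁹b, so a·b ≠ b·a and G is not abelian. Hence G is not cyclic.

Answer: No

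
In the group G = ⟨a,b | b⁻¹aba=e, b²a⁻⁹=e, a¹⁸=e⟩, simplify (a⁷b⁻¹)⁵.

Compute successive powers of (a⁷b⁻¹), reducing at each step:
  (a⁷b⁻¹)²: (a⁷b⁻¹) · a⁷ = b⁻¹;   (b⁻¹) · b⁻¹ = a⁹
  (a⁷b⁻¹)³: (a⁹) · a⁷ = a¹⁶;   (a¹⁶) · b⁻¹ = a⁷b
  (a⁷b⁻¹)⁴: (a⁷b) · a⁷ = b;   b · b⁻¹ = e
  (a⁷b⁻¹)⁵: e · a⁷ = a⁷;   (a⁷) · b⁻¹ = a⁷b⁻¹

Answer: a⁷b⁻¹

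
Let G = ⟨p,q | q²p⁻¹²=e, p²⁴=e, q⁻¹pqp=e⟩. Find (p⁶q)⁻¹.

The order of (p⁶q) is 4 (smallest k with (p⁶q)ᵏ = e), so (p⁶q)⁻¹ = (p⁶q)³ = p⁶q⁻¹.
Check: (p⁶q) · (p⁶q⁻¹) → (p⁶q) · p⁶ = q;   q · q⁻¹ = e, giving e as required.

Answer: p⁶q⁻¹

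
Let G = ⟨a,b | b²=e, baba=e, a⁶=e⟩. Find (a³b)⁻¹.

The order of (a³b) is 2 (smallest k with (a³b)ᵏ = e), so (a³b)⁻¹ = (a³b)¹ = a³b.
Check: (a³b) · (a³b) → (a³b) · a³ = b;   b · b = e, giving e as required.

Answer: a³b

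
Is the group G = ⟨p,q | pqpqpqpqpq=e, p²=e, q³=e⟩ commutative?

p·q = pq but q·p = qp, so p·q ≠ q·p and G is not abelian.

Answer: No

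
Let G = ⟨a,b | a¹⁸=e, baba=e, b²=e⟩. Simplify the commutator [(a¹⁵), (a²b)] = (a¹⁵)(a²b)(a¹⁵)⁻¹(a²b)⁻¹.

[(a¹⁵), (a²b)] = (a¹⁵)·(a²b)·(a¹⁵)⁻¹·(a²b)⁻¹.
  (a¹⁵) · (a²b) = a¹⁷b
  (a¹⁷b) · (a³) = a¹⁴b
  (a¹⁴b) · (a²b) = a¹²

Answer: a¹²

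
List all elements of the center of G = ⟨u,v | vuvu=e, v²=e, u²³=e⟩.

An element z ∈ Z(G) iff z commutes with every generator.
For example e is central: e·u = u = u·e; e·v = v = v·e.
Whereas u ∉ Z(G) since u·v = uv ≠ u²²v = v·u.
Checking each of the 46 elements this way gives Z(G) = {e}, of order 1.

Answer: {e}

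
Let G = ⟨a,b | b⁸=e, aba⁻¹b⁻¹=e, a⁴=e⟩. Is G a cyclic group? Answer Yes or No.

|G| = 32, but the maximum element order in G is 8 < 32. No single element generates all of G, so G is not cyclic.

Answer: No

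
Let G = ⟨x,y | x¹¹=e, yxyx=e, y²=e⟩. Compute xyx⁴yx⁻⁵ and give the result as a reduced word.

Multiply left to right, reducing at each step:
  x · y = xy
  (xy) · x⁴ = x⁸y
  (x⁸y) · y = x⁸
  (x⁸) · x⁻⁵ = x³

Answer: x³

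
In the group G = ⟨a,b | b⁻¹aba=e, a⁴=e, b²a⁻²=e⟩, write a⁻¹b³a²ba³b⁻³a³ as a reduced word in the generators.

Multiply left to right, reducing at each step:
  (a³) · b³ = ab
  (ab) · a² = ab⁻¹
  (ab⁻¹) · b = a
  a · a³ = e
  e · b⁻³ = b
  b · a³ = ab

Answer: ab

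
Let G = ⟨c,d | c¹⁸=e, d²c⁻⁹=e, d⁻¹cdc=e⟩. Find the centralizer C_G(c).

⟨c⟩ ⊆ C_G(c) since powers of c commute with c; so |C_G(c)| ≥ |⟨c⟩| = 18.
By orbit–stabilizer, |C_G(c)| = |G| / |conj. class of c| = 36 / 2 = 18.
The 18 elements commuting with c are {e, c, c², c³, c⁴, c⁵, c⁶, c⁷, c⁸, c⁹, c¹⁰, c¹¹, c¹², c¹³, c¹⁴, c¹⁵, c¹⁶, c¹⁷}.

Answer: {e, c, c², c³, c⁴, c⁵, c⁶, c⁷, c⁸, c⁹, c¹⁰, c¹¹, c¹², c¹³, c¹⁴, c¹⁵, c¹⁶, c¹⁷}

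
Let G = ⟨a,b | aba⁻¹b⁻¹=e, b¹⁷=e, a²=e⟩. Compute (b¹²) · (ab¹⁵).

Compute (b¹²) · (ab¹⁵) by multiplying left to right and reducing via the relations at each step:
  (b¹²) · a = ab¹²
  (ab¹²) · b¹⁵ = ab¹⁰

Answer: ab¹⁰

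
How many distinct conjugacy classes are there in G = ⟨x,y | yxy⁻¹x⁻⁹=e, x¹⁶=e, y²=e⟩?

The conjugacy classes (representative and size) are:
  [e] (size 1), [x⁹] (size 2), [x²] (size 1), [x³] (size 2), [x⁴] (size 1), [x¹³] (size 2), [x⁶] (size 1), [x¹⁵] (size 2), [x⁸] (size 1), [x¹⁰] (size 1), [x¹²] (size 1), [x¹⁴] (size 1), [y] (size 2), [xy] (size 2), [x²y] (size 2), [x¹¹y] (size 2), [x⁴y] (size 2), [x¹³y] (size 2), [x¹⁴y] (size 2), [x¹⁵y] (size 2).
Class equation: 1 + 2 + 1 + 2 + 1 + 2 + 1 + 2 + 1 + 1 + 1 + 1 + 2 + 2 + 2 + 2 + 2 + 2 + 2 + 2 = 32 = |G|. So G has 20 conjugacy classes.

Answer: 20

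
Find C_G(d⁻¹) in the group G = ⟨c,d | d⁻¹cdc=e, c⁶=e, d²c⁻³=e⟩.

⟨d⁻¹⟩ ⊆ C_G(d⁻¹) since powers of d⁻¹ commute with d⁻¹; so |C_G(d⁻¹)| ≥ |⟨d⁻¹⟩| = 4.
By orbit–stabilizer, |C_G(d⁻¹)| = |G| / |conj. class of d⁻¹| = 12 / 3 = 4.
The 4 elements commuting with d⁻¹ are {e, c³, d, d⁻¹}.

Answer: {e, c³, d, d⁻¹}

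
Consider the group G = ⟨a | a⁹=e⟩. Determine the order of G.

G is generated by a single element, so G is cyclic. The relator gives a⁹ = e and no smaller power is forced to be e, so the 9 powers {a, e, a², a³, a⁴, a⁵, a⁶, a⁷, a⁸} are distinct. Hence |G| = 9.

Answer: 9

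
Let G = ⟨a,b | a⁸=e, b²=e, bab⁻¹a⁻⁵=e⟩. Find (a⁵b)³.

Compute successive powers of (a⁵b), reducing at each step:
  (a⁵b)²: (a⁵b) · a⁵ = a⁶b;   (a⁶b) · b = a⁶
  (a⁵b)³: (a⁶) · a⁵ = a³;   (a³) · b = a³b

Answer: a³b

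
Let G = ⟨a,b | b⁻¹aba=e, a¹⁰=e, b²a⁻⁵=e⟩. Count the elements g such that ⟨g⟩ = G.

⟨g⟩ = G would require ord(g) = |G| = 20, but the maximum element order in G is 10 < 20. So G is not cyclic and no single element generates it: the count is 0.

Answer: 0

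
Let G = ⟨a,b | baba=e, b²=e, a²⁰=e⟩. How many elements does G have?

Enumerate words in the generators, reducing via the relations: the distinct elements are
  {a, b, e, ab, a², a³, a⁴, a⁵, a⁶, a⁷, a⁸, a⁹, a²b, a³b, a¹², a¹³, a¹¹, a¹⁰, a¹⁴, a¹⁵, a¹⁶, a¹⁷, a¹⁸, a¹⁹, a⁴b, a⁵b, a⁶b, a⁷b, a⁸b, a⁹b, a¹²b, a¹³b, a¹¹b, a¹⁰b, a¹⁴b, a¹⁵b, a¹⁶b, a¹⁷b, a¹⁸b, a¹⁹b}.
No further products give new elements, so |G| = 40.

Answer: 40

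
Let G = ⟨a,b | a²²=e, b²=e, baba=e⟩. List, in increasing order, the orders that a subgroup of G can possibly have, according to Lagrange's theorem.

|G| = 44 = 2² · 11. By Lagrange's theorem the order of any subgroup divides 44; the divisors of 44 are 1, 2, 4, 11, 22, 44.

Answer: 1, 2, 4, 11, 22, 44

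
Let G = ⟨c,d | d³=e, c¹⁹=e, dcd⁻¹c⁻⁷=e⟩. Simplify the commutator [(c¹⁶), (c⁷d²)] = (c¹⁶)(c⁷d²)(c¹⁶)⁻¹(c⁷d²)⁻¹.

[(c¹⁶), (c⁷d²)] = (c¹⁶)·(c⁷d²)·(c¹⁶)⁻¹·(c⁷d²)⁻¹.
  (c¹⁶) · (c⁷d²) = c⁴d²
  (c⁴d²) · (c³) = c¹⁸d²
  (c¹⁸d²) · (c⁸d) = c¹¹

Answer: c¹¹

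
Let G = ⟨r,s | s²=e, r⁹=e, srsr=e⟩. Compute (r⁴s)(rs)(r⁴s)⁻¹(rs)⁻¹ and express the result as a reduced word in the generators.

[(r⁴s), (rs)] = (r⁴s)·(rs)·(r⁴s)⁻¹·(rs)⁻¹.
  (r⁴s) · (rs) = r³
  (r³) · (r⁴s) = r⁷s
  (r⁷s) · (rs) = r⁶

Answer: r⁶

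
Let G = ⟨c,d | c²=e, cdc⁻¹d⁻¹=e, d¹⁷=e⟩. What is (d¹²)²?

Compute successive powers of (d¹²), reducing at each step:
  (d¹²)²: (d¹²) · d¹² = d⁷

Answer: d⁷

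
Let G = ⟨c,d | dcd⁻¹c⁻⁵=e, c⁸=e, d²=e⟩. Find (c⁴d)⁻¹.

The order of (c⁴d) is 2 (smallest k with (c⁴d)ᵏ = e), so (c⁴d)⁻¹ = (c⁴d)¹ = c⁴d.
Check: (c⁴d) · (c⁴d) → (c⁴d) · c⁴ = d;   d · d = e, giving e as required.

Answer: c⁴d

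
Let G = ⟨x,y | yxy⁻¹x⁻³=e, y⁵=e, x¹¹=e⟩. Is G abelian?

x·y = xy but y·x = x³y, so x·y ≠ y·x and G is not abelian.

Answer: No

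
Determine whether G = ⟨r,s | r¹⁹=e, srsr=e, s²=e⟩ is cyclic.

Every cyclic group is abelian. But r·s = rs while s·r = r¹⁸s, so r·s ≠ s·r and G is not abelian. Hence G is not cyclic.

Answer: No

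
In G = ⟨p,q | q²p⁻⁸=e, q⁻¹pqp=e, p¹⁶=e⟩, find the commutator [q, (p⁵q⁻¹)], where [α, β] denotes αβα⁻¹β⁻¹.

[q, (p⁵q⁻¹)] = q·(p⁵q⁻¹)·q⁻¹·(p⁵q⁻¹)⁻¹.
  q · (p⁵q⁻¹) = p¹¹
  (p¹¹) · (q⁻¹) = p³q
  (p³q) · (p⁵q) = p⁶

Answer: p⁶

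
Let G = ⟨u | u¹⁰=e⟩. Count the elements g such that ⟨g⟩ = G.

G is cyclic of order 10. An element generates G iff its order is 10, and a cyclic group of order 10 has exactly φ(10) = 4 such elements.

Answer: 4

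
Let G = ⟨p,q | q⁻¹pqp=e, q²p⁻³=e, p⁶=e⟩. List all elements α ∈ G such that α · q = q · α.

⟨q⟩ ⊆ C_G(q) since powers of q commute with q; so |C_G(q)| ≥ |⟨q⟩| = 4.
By orbit–stabilizer, |C_G(q)| = |G| / |conj. class of q| = 12 / 3 = 4.
The 4 elements commuting with q are {e, p³, q, q⁻¹}.

Answer: {e, p³, q, q⁻¹}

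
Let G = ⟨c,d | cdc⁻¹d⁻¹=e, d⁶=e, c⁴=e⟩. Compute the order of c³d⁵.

Compute successive powers until reaching e:
  (c³d⁵)¹ = c³d⁵, (c³d⁵)² = c²d⁴, (c³d⁵)³ = cd³, (c³d⁵)⁴ = d², (c³d⁵)⁵ = c³d, (c³d⁵)⁶ = c², (c³d⁵)⁷ = cd⁵, (c³d⁵)⁸ = d⁴, (c³d⁵)⁹ = c³d³, (c³d⁵)¹⁰ = c²d², (c³d⁵)¹¹ = cd, (c³d⁵)¹² = e.
The smallest positive k with (c³d⁵)ᵏ = e is 12.

Answer: 12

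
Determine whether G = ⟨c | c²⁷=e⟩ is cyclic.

|G| = 27. The element c has order 27 (its powers give 27 distinct elements), so ⟨c⟩ = G and G is cyclic.

Answer: Yes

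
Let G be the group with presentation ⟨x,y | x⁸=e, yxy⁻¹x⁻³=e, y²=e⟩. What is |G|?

Enumerate words in the generators, reducing via the relations: the distinct elements are
  {e, x, y, xy, x², x³, x⁴, x⁵, x⁶, x⁷, x²y, x³y, x⁴y, x⁵y, x⁶y, x⁷y}.
No further products give new elements, so |G| = 16.

Answer: 16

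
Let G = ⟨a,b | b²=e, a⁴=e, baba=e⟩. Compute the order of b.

Compute successive powers until reaching e:
  b¹ = b, b² = e.
The smallest positive k with bᵏ = e is 2.

Answer: 2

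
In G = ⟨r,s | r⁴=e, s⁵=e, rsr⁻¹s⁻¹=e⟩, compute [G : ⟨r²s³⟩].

First find ord(r²s³) by computing successive powers:
  (r²s³)¹ = r²s³, (r²s³)² = s, (r²s³)³ = r²s⁴, (r²s³)⁴ = s², (r²s³)⁵ = r², (r²s³)⁶ = s³, (r²s³)⁷ = r²s, (r²s³)⁸ = s⁴, (r²s³)⁹ = r²s², (r²s³)¹⁰ = e.
So |⟨r²s³⟩| = ord(r²s³) = 10. With |G| = 20, by Lagrange [G : ⟨r²s³⟩] = 20/10 = 2.

Answer: 2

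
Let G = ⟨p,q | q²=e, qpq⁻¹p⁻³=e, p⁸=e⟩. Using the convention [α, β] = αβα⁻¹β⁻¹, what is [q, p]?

[q, p] = q·p·q⁻¹·p⁻¹.
  q · p = p³q
  (p³q) · q = p³
  (p³) · (p⁷) = p²

Answer: p²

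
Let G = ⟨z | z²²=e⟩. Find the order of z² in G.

Compute successive powers until reaching e:
  (z²)¹ = z², (z²)² = z⁴, (z²)³ = z⁶, (z²)⁴ = z⁸, (z²)⁵ = z¹⁰, (z²)⁶ = z¹², (z²)⁷ = z¹⁴, (z²)⁸ = z¹⁶, (z²)⁹ = z¹⁸, (z²)¹⁰ = z²⁰, (z²)¹¹ = e.
The smallest positive k with (z²)ᵏ = e is 11.

Answer: 11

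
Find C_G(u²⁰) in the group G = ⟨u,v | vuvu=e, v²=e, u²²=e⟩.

⟨u²⁰⟩ ⊆ C_G(u²⁰) since powers of u²⁰ commute with u²⁰; so |C_G(u²⁰)| ≥ |⟨u²⁰⟩| = 11.
By orbit–stabilizer, |C_G(u²⁰)| = |G| / |conj. class of u²⁰| = 44 / 2 = 22.
The 22 elements commuting with u²⁰ are {e, u, u², u³, u⁴, u⁵, u⁶, u⁷, u⁸, u⁹, u¹⁰, u¹¹, u¹², u¹³, u¹⁴, u¹⁵, u¹⁶, u¹⁷, u¹⁸, u¹⁹, u²⁰, u²¹}.

Answer: {e, u, u², u³, u⁴, u⁵, u⁶, u⁷, u⁸, u⁹, u¹⁰, u¹¹, u¹², u¹³, u¹⁴, u¹⁵, u¹⁶, u¹⁷, u¹⁸, u¹⁹, u²⁰, u²¹}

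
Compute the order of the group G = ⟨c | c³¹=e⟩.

G is generated by a single element, so G is cyclic. The relator gives c³¹ = e and no smaller power is forced to be e, so the 31 powers {c, e, c², c³, c⁴, c⁵, c⁶, c⁷, c⁸, c⁹, c²², c²³, c²¹, c²⁰, c²⁴, c²⁵, c²⁶, c²⁷, c²⁸, c²⁹, c³⁰, c¹², c¹³, c¹¹, c¹⁰, c¹⁴, c¹⁵, c¹⁶, c¹⁷, c¹⁸, c¹⁹} are distinct. Hence |G| = 31.

Answer: 31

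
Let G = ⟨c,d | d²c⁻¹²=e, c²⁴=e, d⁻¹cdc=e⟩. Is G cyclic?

Every cyclic group is abelian. But c·d = cd while d·c = c¹¹d⁻¹, so c·d ≠ d·c and G is not abelian. Hence G is not cyclic.

Answer: No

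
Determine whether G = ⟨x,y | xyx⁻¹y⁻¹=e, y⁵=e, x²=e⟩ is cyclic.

|G| = 10. The element xy has order 10 (its powers give 10 distinct elements), so ⟨xy⟩ = G and G is cyclic.

Answer: Yes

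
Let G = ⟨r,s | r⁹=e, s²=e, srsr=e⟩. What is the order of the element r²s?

Compute successive powers until reaching e:
  (r²s)¹ = r²s, (r²s)² = e.
The smallest positive k with (r²s)ᵏ = e is 2.

Answer: 2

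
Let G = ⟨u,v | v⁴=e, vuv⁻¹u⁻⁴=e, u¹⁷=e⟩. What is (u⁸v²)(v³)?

Compute (u⁸v²) · (v³) by multiplying left to right and reducing via the relations at each step:
  (u⁸v²) · v³ = u⁸v

Answer: u⁸v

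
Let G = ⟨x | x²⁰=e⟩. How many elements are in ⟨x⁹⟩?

|⟨x⁹⟩| equals the order of x⁹. Compute successive powers until reaching e:
  (x⁹)¹ = x⁹, (x⁹)² = x¹⁸, (x⁹)³ = x⁷, (x⁹)⁴ = x¹⁶, (x⁹)⁵ = x⁵, (x⁹)⁶ = x¹⁴, (x⁹)⁷ = x³, (x⁹)⁸ = x¹², (x⁹)⁹ = x, (x⁹)¹⁰ = x¹⁰, (x⁹)¹¹ = x¹⁹, (x⁹)¹² = x⁸, (x⁹)¹³ = x¹⁷, (x⁹)¹⁴ = x⁶, (x⁹)¹⁵ = x¹⁵, (x⁹)¹⁶ = x⁴, (x⁹)¹⁷ = x¹³, (x⁹)¹⁸ = x², (x⁹)¹⁹ = x¹¹, (x⁹)²⁰ = e.
The smallest positive k with (x⁹)ᵏ = e is 20, so |⟨x⁹⟩| = 20.

Answer: 20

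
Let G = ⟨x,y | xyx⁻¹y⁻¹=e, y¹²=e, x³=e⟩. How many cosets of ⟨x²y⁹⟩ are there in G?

First find ord(x²y⁹) by computing successive powers:
  (x²y⁹)¹ = x²y⁹, (x²y⁹)² = xy⁶, (x²y⁹)³ = y³, (x²y⁹)⁴ = x², (x²y⁹)⁵ = xy⁹, (x²y⁹)⁶ = y⁶, (x²y⁹)⁷ = x²y³, (x²y⁹)⁸ = x, (x²y⁹)⁹ = y⁹, (x²y⁹)¹⁰ = x²y⁶, (x²y⁹)¹¹ = xy³, (x²y⁹)¹² = e.
So |⟨x²y⁹⟩| = ord(x²y⁹) = 12. With |G| = 36, by Lagrange [G : ⟨x²y⁹⟩] = 36/12 = 3.

Answer: 3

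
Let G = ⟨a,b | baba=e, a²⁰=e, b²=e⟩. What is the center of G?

An element z ∈ Z(G) iff z commutes with every generator.
For example a¹⁰ is central: (a¹⁰)·a = a¹¹ = a·(a¹⁰); (a¹⁰)·b = a¹⁰b = b·(a¹⁰).
Whereas a ∉ Z(G) since a·b = ab ≠ a¹⁹b = b·a.
Checking each of the 40 elements this way gives Z(G) = {e, a¹⁰}, of order 2.

Answer: {e, a¹⁰}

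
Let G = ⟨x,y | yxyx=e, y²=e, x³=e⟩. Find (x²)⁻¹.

The order of (x²) is 3 (smallest k with (x²)ᵏ = e), so (x²)⁻¹ = (x²)² = x.
Check: (x²) · x → (x²) · x = e, giving e as required.

Answer: x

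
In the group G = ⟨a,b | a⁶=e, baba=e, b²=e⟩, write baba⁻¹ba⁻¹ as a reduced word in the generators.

Multiply left to right, reducing at each step:
  b · a = a⁵b
  (a⁵b) · b = a⁵
  (a⁵) · a⁻¹ = a⁴
  (a⁴) · b = a⁴b
  (a⁴b) · a⁻¹ = a⁵b

Answer: a⁵b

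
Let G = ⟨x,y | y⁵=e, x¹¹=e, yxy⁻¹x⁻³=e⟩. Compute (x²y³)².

Compute successive powers of (x²y³), reducing at each step:
  (x²y³)²: (x²y³) · x² = xy³;   (xy³) · y³ = xy

Answer: xy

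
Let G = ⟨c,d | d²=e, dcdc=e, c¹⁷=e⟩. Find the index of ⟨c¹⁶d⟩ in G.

First find ord(c¹⁶d) by computing successive powers:
  (c¹⁶d)¹ = c¹⁶d, (c¹⁶d)² = e.
So |⟨c¹⁶d⟩| = ord(c¹⁶d) = 2. With |G| = 34, by Lagrange [G : ⟨c¹⁶d⟩] = 34/2 = 17.

Answer: 17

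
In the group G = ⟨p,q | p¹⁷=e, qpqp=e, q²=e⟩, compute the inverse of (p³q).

The order of (p³q) is 2 (smallest k with (p³q)ᵏ = e), so (p³q)⁻¹ = (p³q)¹ = p³q.
Check: (p³q) · (p³q) → (p³q) · p³ = q;   q · q = e, giving e as required.

Answer: p³q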